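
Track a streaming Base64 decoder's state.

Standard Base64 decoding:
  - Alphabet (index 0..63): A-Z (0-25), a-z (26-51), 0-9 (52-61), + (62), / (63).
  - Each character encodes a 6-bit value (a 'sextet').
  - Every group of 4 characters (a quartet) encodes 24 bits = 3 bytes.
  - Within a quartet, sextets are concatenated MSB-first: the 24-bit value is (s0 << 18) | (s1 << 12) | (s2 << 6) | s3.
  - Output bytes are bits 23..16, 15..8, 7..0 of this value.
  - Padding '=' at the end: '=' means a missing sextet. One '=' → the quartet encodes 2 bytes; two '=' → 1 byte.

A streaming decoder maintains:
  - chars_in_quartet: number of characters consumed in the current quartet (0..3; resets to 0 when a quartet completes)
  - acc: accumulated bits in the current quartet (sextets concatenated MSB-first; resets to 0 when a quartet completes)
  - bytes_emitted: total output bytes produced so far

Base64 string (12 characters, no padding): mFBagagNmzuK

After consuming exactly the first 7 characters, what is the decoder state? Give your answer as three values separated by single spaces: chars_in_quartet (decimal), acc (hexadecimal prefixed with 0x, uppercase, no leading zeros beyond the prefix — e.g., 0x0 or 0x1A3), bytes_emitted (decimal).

After char 0 ('m'=38): chars_in_quartet=1 acc=0x26 bytes_emitted=0
After char 1 ('F'=5): chars_in_quartet=2 acc=0x985 bytes_emitted=0
After char 2 ('B'=1): chars_in_quartet=3 acc=0x26141 bytes_emitted=0
After char 3 ('a'=26): chars_in_quartet=4 acc=0x98505A -> emit 98 50 5A, reset; bytes_emitted=3
After char 4 ('g'=32): chars_in_quartet=1 acc=0x20 bytes_emitted=3
After char 5 ('a'=26): chars_in_quartet=2 acc=0x81A bytes_emitted=3
After char 6 ('g'=32): chars_in_quartet=3 acc=0x206A0 bytes_emitted=3

Answer: 3 0x206A0 3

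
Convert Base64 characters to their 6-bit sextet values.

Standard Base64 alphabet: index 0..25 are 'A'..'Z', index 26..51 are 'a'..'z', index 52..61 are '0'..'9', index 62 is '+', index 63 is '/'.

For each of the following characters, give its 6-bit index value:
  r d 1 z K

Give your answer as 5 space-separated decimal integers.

'r': a..z range, 26 + ord('r') − ord('a') = 43
'd': a..z range, 26 + ord('d') − ord('a') = 29
'1': 0..9 range, 52 + ord('1') − ord('0') = 53
'z': a..z range, 26 + ord('z') − ord('a') = 51
'K': A..Z range, ord('K') − ord('A') = 10

Answer: 43 29 53 51 10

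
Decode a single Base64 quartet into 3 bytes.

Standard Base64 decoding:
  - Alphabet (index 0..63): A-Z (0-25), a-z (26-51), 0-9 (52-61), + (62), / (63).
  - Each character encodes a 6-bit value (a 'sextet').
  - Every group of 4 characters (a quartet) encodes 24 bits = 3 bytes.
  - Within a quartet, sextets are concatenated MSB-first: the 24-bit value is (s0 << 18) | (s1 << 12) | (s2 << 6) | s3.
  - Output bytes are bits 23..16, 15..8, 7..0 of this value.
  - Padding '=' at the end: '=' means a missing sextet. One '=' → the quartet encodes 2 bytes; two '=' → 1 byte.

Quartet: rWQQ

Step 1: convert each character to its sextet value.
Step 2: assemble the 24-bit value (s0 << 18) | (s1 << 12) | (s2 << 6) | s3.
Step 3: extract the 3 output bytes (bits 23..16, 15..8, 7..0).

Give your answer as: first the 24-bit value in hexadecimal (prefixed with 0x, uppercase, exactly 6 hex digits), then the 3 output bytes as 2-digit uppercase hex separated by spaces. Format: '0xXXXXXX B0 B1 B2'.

Answer: 0xAD6410 AD 64 10

Derivation:
Sextets: r=43, W=22, Q=16, Q=16
24-bit: (43<<18) | (22<<12) | (16<<6) | 16
      = 0xAC0000 | 0x016000 | 0x000400 | 0x000010
      = 0xAD6410
Bytes: (v>>16)&0xFF=AD, (v>>8)&0xFF=64, v&0xFF=10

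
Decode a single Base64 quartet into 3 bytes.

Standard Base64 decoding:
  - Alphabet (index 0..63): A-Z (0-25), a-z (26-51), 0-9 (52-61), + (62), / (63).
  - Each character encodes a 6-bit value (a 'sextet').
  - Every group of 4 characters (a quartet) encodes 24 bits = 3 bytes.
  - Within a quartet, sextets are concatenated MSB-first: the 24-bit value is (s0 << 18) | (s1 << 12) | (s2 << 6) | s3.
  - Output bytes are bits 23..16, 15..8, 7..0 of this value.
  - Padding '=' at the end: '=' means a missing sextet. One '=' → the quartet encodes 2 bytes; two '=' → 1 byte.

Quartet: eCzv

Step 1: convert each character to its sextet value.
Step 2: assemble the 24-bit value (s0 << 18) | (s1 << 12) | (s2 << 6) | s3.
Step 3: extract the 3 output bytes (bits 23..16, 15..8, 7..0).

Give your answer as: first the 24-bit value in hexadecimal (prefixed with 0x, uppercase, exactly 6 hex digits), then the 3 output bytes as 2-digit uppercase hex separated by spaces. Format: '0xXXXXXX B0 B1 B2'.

Answer: 0x782CEF 78 2C EF

Derivation:
Sextets: e=30, C=2, z=51, v=47
24-bit: (30<<18) | (2<<12) | (51<<6) | 47
      = 0x780000 | 0x002000 | 0x000CC0 | 0x00002F
      = 0x782CEF
Bytes: (v>>16)&0xFF=78, (v>>8)&0xFF=2C, v&0xFF=EF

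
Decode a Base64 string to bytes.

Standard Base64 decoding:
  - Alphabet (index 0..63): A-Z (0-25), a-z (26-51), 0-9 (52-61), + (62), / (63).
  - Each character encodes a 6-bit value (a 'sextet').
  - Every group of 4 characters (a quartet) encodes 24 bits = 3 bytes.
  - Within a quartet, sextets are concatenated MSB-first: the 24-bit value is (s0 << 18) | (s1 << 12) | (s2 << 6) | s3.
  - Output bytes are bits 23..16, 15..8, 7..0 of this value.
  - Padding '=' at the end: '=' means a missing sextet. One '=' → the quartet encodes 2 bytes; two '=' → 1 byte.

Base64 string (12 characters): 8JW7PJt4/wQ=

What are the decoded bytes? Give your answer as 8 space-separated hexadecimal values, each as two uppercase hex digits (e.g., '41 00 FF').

Answer: F0 95 BB 3C 9B 78 FF 04

Derivation:
After char 0 ('8'=60): chars_in_quartet=1 acc=0x3C bytes_emitted=0
After char 1 ('J'=9): chars_in_quartet=2 acc=0xF09 bytes_emitted=0
After char 2 ('W'=22): chars_in_quartet=3 acc=0x3C256 bytes_emitted=0
After char 3 ('7'=59): chars_in_quartet=4 acc=0xF095BB -> emit F0 95 BB, reset; bytes_emitted=3
After char 4 ('P'=15): chars_in_quartet=1 acc=0xF bytes_emitted=3
After char 5 ('J'=9): chars_in_quartet=2 acc=0x3C9 bytes_emitted=3
After char 6 ('t'=45): chars_in_quartet=3 acc=0xF26D bytes_emitted=3
After char 7 ('4'=56): chars_in_quartet=4 acc=0x3C9B78 -> emit 3C 9B 78, reset; bytes_emitted=6
After char 8 ('/'=63): chars_in_quartet=1 acc=0x3F bytes_emitted=6
After char 9 ('w'=48): chars_in_quartet=2 acc=0xFF0 bytes_emitted=6
After char 10 ('Q'=16): chars_in_quartet=3 acc=0x3FC10 bytes_emitted=6
Padding '=': partial quartet acc=0x3FC10 -> emit FF 04; bytes_emitted=8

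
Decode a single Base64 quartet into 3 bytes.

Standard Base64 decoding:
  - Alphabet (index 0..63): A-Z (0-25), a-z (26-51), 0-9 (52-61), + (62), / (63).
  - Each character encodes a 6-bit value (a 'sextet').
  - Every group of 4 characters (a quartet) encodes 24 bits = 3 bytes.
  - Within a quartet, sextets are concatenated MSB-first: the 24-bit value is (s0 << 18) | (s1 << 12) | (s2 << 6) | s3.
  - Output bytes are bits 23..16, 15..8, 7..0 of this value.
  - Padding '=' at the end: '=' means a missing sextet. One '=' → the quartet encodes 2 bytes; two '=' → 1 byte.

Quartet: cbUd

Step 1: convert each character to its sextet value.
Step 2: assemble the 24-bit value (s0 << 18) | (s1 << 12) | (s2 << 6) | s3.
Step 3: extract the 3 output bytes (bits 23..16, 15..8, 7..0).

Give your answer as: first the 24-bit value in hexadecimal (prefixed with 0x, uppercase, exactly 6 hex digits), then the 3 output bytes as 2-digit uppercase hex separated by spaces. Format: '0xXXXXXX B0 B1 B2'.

Answer: 0x71B51D 71 B5 1D

Derivation:
Sextets: c=28, b=27, U=20, d=29
24-bit: (28<<18) | (27<<12) | (20<<6) | 29
      = 0x700000 | 0x01B000 | 0x000500 | 0x00001D
      = 0x71B51D
Bytes: (v>>16)&0xFF=71, (v>>8)&0xFF=B5, v&0xFF=1D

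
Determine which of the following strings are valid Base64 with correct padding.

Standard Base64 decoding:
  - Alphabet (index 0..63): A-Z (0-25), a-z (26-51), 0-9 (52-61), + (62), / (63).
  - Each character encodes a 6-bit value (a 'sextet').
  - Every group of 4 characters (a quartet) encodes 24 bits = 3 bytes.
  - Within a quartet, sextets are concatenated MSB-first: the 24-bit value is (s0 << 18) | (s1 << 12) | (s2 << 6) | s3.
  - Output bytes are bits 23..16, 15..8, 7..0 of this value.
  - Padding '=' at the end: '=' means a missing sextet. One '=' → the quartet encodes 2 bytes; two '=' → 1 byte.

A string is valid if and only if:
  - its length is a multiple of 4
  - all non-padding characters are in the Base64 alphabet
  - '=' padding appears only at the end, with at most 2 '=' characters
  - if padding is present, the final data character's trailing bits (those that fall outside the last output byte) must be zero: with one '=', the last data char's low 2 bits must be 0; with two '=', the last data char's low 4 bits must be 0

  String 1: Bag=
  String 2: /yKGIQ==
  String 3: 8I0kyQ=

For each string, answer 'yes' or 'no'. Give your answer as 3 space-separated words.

Answer: yes yes no

Derivation:
String 1: 'Bag=' → valid
String 2: '/yKGIQ==' → valid
String 3: '8I0kyQ=' → invalid (len=7 not mult of 4)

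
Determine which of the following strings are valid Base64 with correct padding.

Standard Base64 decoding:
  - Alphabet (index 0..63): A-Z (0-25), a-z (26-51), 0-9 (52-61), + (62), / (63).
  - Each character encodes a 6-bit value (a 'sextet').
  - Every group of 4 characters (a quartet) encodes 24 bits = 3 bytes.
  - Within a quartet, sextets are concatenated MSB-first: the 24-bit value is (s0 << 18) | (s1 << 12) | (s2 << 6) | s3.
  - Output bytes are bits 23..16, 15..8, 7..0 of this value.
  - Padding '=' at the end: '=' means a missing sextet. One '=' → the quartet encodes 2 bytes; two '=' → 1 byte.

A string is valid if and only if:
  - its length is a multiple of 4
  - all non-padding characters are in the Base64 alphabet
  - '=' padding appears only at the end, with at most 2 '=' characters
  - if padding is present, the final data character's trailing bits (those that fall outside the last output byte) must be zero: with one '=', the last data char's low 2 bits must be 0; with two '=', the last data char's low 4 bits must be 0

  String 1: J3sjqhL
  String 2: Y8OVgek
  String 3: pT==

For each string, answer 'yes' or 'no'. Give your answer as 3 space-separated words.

Answer: no no no

Derivation:
String 1: 'J3sjqhL' → invalid (len=7 not mult of 4)
String 2: 'Y8OVgek' → invalid (len=7 not mult of 4)
String 3: 'pT==' → invalid (bad trailing bits)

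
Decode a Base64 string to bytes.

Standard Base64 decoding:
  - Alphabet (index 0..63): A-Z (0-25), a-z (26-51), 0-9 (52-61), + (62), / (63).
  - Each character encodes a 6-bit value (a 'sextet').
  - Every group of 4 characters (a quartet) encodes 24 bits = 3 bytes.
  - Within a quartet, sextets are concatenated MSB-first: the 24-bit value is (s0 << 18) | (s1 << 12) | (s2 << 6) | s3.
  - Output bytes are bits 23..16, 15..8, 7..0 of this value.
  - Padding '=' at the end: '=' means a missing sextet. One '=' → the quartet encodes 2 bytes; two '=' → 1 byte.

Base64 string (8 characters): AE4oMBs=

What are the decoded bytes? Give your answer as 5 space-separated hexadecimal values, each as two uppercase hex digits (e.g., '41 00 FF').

Answer: 00 4E 28 30 1B

Derivation:
After char 0 ('A'=0): chars_in_quartet=1 acc=0x0 bytes_emitted=0
After char 1 ('E'=4): chars_in_quartet=2 acc=0x4 bytes_emitted=0
After char 2 ('4'=56): chars_in_quartet=3 acc=0x138 bytes_emitted=0
After char 3 ('o'=40): chars_in_quartet=4 acc=0x4E28 -> emit 00 4E 28, reset; bytes_emitted=3
After char 4 ('M'=12): chars_in_quartet=1 acc=0xC bytes_emitted=3
After char 5 ('B'=1): chars_in_quartet=2 acc=0x301 bytes_emitted=3
After char 6 ('s'=44): chars_in_quartet=3 acc=0xC06C bytes_emitted=3
Padding '=': partial quartet acc=0xC06C -> emit 30 1B; bytes_emitted=5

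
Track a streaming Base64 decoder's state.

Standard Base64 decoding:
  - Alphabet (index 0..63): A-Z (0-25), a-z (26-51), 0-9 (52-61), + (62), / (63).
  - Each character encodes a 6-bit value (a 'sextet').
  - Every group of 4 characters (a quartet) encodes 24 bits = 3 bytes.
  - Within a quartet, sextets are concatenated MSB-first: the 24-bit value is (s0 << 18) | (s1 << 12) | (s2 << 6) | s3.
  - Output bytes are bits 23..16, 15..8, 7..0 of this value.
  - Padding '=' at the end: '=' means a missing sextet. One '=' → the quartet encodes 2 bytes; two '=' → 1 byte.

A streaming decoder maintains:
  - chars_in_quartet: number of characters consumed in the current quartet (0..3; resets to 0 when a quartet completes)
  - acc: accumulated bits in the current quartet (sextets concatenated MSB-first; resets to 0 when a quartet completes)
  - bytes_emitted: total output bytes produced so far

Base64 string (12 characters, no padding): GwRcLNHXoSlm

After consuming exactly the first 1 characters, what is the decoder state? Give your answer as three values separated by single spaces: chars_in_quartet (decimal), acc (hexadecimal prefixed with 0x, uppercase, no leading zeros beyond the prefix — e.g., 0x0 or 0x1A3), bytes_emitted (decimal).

Answer: 1 0x6 0

Derivation:
After char 0 ('G'=6): chars_in_quartet=1 acc=0x6 bytes_emitted=0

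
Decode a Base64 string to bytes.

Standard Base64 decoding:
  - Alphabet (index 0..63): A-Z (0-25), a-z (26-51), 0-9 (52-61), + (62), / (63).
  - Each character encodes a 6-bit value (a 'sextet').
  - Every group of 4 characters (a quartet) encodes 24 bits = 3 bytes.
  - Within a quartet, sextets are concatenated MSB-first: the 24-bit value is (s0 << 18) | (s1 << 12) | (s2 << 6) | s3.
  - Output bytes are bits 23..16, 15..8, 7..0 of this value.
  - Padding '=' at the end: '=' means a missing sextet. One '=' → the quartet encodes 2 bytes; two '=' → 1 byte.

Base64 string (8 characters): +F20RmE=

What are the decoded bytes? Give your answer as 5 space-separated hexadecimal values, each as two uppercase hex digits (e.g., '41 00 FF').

Answer: F8 5D B4 46 61

Derivation:
After char 0 ('+'=62): chars_in_quartet=1 acc=0x3E bytes_emitted=0
After char 1 ('F'=5): chars_in_quartet=2 acc=0xF85 bytes_emitted=0
After char 2 ('2'=54): chars_in_quartet=3 acc=0x3E176 bytes_emitted=0
After char 3 ('0'=52): chars_in_quartet=4 acc=0xF85DB4 -> emit F8 5D B4, reset; bytes_emitted=3
After char 4 ('R'=17): chars_in_quartet=1 acc=0x11 bytes_emitted=3
After char 5 ('m'=38): chars_in_quartet=2 acc=0x466 bytes_emitted=3
After char 6 ('E'=4): chars_in_quartet=3 acc=0x11984 bytes_emitted=3
Padding '=': partial quartet acc=0x11984 -> emit 46 61; bytes_emitted=5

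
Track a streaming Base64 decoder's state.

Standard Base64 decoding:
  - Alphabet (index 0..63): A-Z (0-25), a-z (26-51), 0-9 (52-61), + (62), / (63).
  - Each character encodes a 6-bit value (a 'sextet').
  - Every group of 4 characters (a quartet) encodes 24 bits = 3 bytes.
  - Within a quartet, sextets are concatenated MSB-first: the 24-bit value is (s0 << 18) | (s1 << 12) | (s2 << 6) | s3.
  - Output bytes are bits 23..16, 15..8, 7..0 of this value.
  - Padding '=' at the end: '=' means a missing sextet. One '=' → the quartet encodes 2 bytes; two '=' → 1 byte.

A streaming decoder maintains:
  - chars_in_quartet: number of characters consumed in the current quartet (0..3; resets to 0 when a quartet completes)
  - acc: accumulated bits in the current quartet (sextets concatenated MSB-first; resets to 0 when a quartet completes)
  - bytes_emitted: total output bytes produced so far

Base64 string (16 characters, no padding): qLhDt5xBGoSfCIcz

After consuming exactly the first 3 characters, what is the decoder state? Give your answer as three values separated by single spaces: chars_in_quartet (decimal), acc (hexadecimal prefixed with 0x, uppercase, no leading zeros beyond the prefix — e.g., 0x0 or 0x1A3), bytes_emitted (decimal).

Answer: 3 0x2A2E1 0

Derivation:
After char 0 ('q'=42): chars_in_quartet=1 acc=0x2A bytes_emitted=0
After char 1 ('L'=11): chars_in_quartet=2 acc=0xA8B bytes_emitted=0
After char 2 ('h'=33): chars_in_quartet=3 acc=0x2A2E1 bytes_emitted=0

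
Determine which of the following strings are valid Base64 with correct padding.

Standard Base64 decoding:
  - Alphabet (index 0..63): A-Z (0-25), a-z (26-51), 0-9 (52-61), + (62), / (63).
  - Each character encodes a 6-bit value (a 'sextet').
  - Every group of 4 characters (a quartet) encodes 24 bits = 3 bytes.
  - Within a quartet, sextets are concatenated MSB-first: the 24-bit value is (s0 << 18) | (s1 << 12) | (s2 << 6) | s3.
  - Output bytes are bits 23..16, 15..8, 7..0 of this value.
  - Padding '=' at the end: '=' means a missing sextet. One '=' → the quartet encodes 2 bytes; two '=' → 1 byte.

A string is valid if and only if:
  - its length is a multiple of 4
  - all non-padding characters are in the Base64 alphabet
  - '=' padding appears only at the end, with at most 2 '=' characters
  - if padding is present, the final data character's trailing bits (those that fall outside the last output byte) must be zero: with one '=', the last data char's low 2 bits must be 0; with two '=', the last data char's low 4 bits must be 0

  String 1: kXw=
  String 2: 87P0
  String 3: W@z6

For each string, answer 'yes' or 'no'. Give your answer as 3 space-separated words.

String 1: 'kXw=' → valid
String 2: '87P0' → valid
String 3: 'W@z6' → invalid (bad char(s): ['@'])

Answer: yes yes no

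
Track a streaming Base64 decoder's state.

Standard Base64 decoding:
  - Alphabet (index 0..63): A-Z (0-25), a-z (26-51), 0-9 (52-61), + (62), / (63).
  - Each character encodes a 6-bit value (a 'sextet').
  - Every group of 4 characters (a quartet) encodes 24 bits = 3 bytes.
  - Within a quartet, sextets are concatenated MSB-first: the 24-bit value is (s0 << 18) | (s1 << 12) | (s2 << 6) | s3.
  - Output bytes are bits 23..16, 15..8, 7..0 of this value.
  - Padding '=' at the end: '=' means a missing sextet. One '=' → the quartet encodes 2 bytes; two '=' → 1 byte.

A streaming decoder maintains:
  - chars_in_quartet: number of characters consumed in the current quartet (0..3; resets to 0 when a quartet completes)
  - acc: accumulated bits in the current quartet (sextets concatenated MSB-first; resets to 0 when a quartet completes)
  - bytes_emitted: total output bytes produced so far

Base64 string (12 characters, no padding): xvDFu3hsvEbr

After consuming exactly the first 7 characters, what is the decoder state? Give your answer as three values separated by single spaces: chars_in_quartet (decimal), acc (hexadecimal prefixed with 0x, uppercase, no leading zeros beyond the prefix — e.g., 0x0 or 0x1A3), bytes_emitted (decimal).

After char 0 ('x'=49): chars_in_quartet=1 acc=0x31 bytes_emitted=0
After char 1 ('v'=47): chars_in_quartet=2 acc=0xC6F bytes_emitted=0
After char 2 ('D'=3): chars_in_quartet=3 acc=0x31BC3 bytes_emitted=0
After char 3 ('F'=5): chars_in_quartet=4 acc=0xC6F0C5 -> emit C6 F0 C5, reset; bytes_emitted=3
After char 4 ('u'=46): chars_in_quartet=1 acc=0x2E bytes_emitted=3
After char 5 ('3'=55): chars_in_quartet=2 acc=0xBB7 bytes_emitted=3
After char 6 ('h'=33): chars_in_quartet=3 acc=0x2EDE1 bytes_emitted=3

Answer: 3 0x2EDE1 3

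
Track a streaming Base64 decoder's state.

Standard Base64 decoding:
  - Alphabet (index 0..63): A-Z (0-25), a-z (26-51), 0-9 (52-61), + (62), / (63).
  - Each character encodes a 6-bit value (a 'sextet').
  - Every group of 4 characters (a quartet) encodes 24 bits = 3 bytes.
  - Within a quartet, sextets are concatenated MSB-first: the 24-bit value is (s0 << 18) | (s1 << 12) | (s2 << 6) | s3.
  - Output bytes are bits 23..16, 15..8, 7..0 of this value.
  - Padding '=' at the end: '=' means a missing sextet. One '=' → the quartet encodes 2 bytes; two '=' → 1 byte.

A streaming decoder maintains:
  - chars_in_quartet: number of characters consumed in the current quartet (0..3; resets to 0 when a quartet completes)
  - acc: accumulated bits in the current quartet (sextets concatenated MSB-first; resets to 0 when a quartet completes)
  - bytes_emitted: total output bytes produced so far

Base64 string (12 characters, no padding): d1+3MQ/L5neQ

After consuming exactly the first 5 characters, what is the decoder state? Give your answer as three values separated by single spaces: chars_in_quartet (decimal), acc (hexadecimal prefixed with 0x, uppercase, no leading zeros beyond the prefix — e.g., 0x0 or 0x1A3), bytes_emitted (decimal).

Answer: 1 0xC 3

Derivation:
After char 0 ('d'=29): chars_in_quartet=1 acc=0x1D bytes_emitted=0
After char 1 ('1'=53): chars_in_quartet=2 acc=0x775 bytes_emitted=0
After char 2 ('+'=62): chars_in_quartet=3 acc=0x1DD7E bytes_emitted=0
After char 3 ('3'=55): chars_in_quartet=4 acc=0x775FB7 -> emit 77 5F B7, reset; bytes_emitted=3
After char 4 ('M'=12): chars_in_quartet=1 acc=0xC bytes_emitted=3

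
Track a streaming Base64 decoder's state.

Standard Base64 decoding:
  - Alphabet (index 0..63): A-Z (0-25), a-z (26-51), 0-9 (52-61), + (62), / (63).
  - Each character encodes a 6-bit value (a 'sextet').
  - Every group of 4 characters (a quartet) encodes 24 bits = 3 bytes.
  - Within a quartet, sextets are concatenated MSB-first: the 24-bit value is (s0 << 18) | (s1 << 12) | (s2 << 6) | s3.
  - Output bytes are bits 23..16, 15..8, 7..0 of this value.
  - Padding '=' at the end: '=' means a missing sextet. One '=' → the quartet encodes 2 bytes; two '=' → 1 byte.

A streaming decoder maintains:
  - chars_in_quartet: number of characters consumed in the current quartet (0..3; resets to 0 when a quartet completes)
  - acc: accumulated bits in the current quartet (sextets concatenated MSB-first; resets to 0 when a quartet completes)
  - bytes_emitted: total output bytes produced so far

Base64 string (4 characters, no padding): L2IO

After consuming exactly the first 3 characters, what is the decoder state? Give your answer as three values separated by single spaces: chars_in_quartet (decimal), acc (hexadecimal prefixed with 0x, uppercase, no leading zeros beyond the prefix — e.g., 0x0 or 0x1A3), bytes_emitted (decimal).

After char 0 ('L'=11): chars_in_quartet=1 acc=0xB bytes_emitted=0
After char 1 ('2'=54): chars_in_quartet=2 acc=0x2F6 bytes_emitted=0
After char 2 ('I'=8): chars_in_quartet=3 acc=0xBD88 bytes_emitted=0

Answer: 3 0xBD88 0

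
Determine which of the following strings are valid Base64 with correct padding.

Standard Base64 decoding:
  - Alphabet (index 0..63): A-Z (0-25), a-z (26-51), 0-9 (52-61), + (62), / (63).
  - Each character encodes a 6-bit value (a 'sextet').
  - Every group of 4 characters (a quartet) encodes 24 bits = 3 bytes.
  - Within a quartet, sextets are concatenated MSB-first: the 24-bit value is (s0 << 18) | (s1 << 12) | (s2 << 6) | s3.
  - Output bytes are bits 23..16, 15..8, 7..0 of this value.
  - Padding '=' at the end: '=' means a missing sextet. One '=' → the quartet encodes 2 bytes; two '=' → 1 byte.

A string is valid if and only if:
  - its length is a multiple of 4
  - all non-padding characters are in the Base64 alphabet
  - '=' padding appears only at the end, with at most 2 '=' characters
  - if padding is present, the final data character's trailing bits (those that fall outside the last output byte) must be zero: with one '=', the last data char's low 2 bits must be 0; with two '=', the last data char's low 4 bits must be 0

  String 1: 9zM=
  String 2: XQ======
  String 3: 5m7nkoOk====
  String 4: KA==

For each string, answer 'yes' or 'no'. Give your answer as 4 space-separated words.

Answer: yes no no yes

Derivation:
String 1: '9zM=' → valid
String 2: 'XQ======' → invalid (6 pad chars (max 2))
String 3: '5m7nkoOk====' → invalid (4 pad chars (max 2))
String 4: 'KA==' → valid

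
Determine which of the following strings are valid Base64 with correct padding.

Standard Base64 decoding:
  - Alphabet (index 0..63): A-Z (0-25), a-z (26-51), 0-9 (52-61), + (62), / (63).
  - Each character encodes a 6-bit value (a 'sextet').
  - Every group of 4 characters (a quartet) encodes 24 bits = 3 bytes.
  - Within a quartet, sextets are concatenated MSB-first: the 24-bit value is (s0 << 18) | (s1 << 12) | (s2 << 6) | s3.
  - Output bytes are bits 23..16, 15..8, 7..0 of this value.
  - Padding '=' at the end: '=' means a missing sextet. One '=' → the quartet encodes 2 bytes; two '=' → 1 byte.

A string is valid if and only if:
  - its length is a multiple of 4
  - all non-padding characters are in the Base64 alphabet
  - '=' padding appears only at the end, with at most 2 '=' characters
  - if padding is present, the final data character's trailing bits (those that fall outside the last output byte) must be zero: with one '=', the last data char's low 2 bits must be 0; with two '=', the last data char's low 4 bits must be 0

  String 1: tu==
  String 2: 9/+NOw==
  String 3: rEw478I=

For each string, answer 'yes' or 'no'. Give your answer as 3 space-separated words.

Answer: no yes yes

Derivation:
String 1: 'tu==' → invalid (bad trailing bits)
String 2: '9/+NOw==' → valid
String 3: 'rEw478I=' → valid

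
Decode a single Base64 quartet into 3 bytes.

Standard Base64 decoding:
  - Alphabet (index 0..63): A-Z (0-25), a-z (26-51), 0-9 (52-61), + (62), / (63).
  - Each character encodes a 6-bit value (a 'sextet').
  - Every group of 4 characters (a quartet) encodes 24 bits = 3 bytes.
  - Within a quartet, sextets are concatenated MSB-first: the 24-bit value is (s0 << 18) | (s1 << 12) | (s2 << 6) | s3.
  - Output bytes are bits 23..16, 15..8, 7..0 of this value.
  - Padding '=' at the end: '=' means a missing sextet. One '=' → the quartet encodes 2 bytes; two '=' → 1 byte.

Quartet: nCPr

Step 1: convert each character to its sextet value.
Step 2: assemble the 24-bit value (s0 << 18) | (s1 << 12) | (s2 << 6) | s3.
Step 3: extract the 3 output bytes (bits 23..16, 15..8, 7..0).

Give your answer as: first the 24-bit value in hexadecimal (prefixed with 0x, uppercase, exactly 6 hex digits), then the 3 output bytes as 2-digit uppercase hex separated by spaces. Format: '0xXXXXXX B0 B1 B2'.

Answer: 0x9C23EB 9C 23 EB

Derivation:
Sextets: n=39, C=2, P=15, r=43
24-bit: (39<<18) | (2<<12) | (15<<6) | 43
      = 0x9C0000 | 0x002000 | 0x0003C0 | 0x00002B
      = 0x9C23EB
Bytes: (v>>16)&0xFF=9C, (v>>8)&0xFF=23, v&0xFF=EB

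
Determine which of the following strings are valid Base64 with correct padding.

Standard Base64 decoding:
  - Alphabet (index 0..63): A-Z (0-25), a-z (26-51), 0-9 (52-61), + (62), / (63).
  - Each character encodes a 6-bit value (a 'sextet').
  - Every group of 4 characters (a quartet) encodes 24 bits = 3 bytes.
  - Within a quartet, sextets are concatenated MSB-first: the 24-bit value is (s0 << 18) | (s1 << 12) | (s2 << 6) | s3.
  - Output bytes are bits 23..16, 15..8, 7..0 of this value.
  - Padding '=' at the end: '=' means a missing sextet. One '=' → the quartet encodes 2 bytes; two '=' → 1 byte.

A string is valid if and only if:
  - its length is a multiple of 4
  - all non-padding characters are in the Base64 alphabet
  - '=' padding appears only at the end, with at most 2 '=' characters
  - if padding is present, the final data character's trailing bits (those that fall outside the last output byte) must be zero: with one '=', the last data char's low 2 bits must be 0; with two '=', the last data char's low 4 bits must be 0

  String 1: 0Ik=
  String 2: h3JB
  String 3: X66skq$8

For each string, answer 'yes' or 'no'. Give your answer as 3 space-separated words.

Answer: yes yes no

Derivation:
String 1: '0Ik=' → valid
String 2: 'h3JB' → valid
String 3: 'X66skq$8' → invalid (bad char(s): ['$'])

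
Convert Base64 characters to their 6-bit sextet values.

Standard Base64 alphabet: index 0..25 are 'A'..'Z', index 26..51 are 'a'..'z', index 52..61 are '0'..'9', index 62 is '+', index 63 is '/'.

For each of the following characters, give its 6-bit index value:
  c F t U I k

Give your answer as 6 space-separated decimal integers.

Answer: 28 5 45 20 8 36

Derivation:
'c': a..z range, 26 + ord('c') − ord('a') = 28
'F': A..Z range, ord('F') − ord('A') = 5
't': a..z range, 26 + ord('t') − ord('a') = 45
'U': A..Z range, ord('U') − ord('A') = 20
'I': A..Z range, ord('I') − ord('A') = 8
'k': a..z range, 26 + ord('k') − ord('a') = 36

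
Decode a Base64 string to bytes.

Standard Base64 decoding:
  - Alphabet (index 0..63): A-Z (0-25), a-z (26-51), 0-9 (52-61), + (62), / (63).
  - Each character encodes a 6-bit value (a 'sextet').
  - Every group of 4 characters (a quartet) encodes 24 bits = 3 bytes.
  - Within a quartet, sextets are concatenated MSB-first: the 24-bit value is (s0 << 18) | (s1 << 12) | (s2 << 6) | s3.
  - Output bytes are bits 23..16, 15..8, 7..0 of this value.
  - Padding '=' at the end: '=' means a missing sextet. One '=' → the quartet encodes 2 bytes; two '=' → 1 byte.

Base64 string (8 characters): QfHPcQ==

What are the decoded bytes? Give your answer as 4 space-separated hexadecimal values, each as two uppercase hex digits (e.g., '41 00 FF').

Answer: 41 F1 CF 71

Derivation:
After char 0 ('Q'=16): chars_in_quartet=1 acc=0x10 bytes_emitted=0
After char 1 ('f'=31): chars_in_quartet=2 acc=0x41F bytes_emitted=0
After char 2 ('H'=7): chars_in_quartet=3 acc=0x107C7 bytes_emitted=0
After char 3 ('P'=15): chars_in_quartet=4 acc=0x41F1CF -> emit 41 F1 CF, reset; bytes_emitted=3
After char 4 ('c'=28): chars_in_quartet=1 acc=0x1C bytes_emitted=3
After char 5 ('Q'=16): chars_in_quartet=2 acc=0x710 bytes_emitted=3
Padding '==': partial quartet acc=0x710 -> emit 71; bytes_emitted=4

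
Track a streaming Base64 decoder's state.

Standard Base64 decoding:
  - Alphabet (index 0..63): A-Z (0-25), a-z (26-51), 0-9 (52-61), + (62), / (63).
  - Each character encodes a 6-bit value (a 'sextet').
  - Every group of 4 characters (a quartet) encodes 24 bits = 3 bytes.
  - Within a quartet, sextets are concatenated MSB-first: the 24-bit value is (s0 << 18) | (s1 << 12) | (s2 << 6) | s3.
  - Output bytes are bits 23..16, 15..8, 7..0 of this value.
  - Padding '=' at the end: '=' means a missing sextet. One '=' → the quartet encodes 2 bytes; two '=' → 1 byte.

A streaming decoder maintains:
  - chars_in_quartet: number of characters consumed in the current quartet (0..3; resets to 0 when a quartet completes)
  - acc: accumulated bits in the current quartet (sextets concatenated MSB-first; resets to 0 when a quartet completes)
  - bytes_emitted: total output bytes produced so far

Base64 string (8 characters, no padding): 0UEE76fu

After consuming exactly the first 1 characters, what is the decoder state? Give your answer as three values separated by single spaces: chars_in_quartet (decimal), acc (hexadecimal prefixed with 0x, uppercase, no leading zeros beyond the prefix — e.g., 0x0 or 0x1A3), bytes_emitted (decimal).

Answer: 1 0x34 0

Derivation:
After char 0 ('0'=52): chars_in_quartet=1 acc=0x34 bytes_emitted=0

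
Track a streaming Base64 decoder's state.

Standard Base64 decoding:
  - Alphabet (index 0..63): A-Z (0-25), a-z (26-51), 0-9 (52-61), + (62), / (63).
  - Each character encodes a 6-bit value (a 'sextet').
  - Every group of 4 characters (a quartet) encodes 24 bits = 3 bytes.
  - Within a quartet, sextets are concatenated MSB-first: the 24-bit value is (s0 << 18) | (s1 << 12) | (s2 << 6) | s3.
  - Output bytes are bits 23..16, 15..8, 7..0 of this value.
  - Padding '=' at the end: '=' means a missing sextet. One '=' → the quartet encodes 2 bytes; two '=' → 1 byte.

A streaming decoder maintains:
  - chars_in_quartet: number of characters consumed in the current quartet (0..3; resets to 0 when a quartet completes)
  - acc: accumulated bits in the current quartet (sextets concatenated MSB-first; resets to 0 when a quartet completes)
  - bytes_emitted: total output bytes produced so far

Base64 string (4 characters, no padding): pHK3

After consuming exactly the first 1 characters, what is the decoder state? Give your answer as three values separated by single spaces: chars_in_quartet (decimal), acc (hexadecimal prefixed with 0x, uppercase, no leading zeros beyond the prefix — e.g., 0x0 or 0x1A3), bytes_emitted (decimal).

Answer: 1 0x29 0

Derivation:
After char 0 ('p'=41): chars_in_quartet=1 acc=0x29 bytes_emitted=0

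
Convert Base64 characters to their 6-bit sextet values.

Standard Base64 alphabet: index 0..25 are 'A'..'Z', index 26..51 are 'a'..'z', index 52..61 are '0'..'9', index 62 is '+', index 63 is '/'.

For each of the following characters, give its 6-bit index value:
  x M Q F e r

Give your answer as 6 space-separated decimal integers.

Answer: 49 12 16 5 30 43

Derivation:
'x': a..z range, 26 + ord('x') − ord('a') = 49
'M': A..Z range, ord('M') − ord('A') = 12
'Q': A..Z range, ord('Q') − ord('A') = 16
'F': A..Z range, ord('F') − ord('A') = 5
'e': a..z range, 26 + ord('e') − ord('a') = 30
'r': a..z range, 26 + ord('r') − ord('a') = 43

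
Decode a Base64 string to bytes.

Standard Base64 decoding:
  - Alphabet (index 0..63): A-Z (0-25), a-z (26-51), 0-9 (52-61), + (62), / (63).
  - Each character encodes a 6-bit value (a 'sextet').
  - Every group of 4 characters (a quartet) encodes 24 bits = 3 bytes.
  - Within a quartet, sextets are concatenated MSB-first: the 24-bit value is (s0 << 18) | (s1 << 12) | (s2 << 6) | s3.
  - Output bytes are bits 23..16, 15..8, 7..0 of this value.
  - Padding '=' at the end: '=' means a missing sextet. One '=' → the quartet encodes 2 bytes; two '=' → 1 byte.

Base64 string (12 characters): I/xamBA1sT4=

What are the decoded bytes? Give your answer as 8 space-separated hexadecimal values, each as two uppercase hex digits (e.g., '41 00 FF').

After char 0 ('I'=8): chars_in_quartet=1 acc=0x8 bytes_emitted=0
After char 1 ('/'=63): chars_in_quartet=2 acc=0x23F bytes_emitted=0
After char 2 ('x'=49): chars_in_quartet=3 acc=0x8FF1 bytes_emitted=0
After char 3 ('a'=26): chars_in_quartet=4 acc=0x23FC5A -> emit 23 FC 5A, reset; bytes_emitted=3
After char 4 ('m'=38): chars_in_quartet=1 acc=0x26 bytes_emitted=3
After char 5 ('B'=1): chars_in_quartet=2 acc=0x981 bytes_emitted=3
After char 6 ('A'=0): chars_in_quartet=3 acc=0x26040 bytes_emitted=3
After char 7 ('1'=53): chars_in_quartet=4 acc=0x981035 -> emit 98 10 35, reset; bytes_emitted=6
After char 8 ('s'=44): chars_in_quartet=1 acc=0x2C bytes_emitted=6
After char 9 ('T'=19): chars_in_quartet=2 acc=0xB13 bytes_emitted=6
After char 10 ('4'=56): chars_in_quartet=3 acc=0x2C4F8 bytes_emitted=6
Padding '=': partial quartet acc=0x2C4F8 -> emit B1 3E; bytes_emitted=8

Answer: 23 FC 5A 98 10 35 B1 3E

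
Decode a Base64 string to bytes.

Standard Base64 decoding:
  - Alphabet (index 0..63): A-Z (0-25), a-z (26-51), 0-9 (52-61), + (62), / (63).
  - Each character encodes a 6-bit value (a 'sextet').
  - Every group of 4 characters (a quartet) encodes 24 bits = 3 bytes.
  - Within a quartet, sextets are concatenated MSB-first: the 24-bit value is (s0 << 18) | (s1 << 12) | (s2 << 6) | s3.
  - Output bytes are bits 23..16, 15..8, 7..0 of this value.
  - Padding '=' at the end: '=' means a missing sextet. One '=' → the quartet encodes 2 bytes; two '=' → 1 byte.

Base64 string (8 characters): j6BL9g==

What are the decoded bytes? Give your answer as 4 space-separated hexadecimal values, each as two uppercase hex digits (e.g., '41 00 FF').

After char 0 ('j'=35): chars_in_quartet=1 acc=0x23 bytes_emitted=0
After char 1 ('6'=58): chars_in_quartet=2 acc=0x8FA bytes_emitted=0
After char 2 ('B'=1): chars_in_quartet=3 acc=0x23E81 bytes_emitted=0
After char 3 ('L'=11): chars_in_quartet=4 acc=0x8FA04B -> emit 8F A0 4B, reset; bytes_emitted=3
After char 4 ('9'=61): chars_in_quartet=1 acc=0x3D bytes_emitted=3
After char 5 ('g'=32): chars_in_quartet=2 acc=0xF60 bytes_emitted=3
Padding '==': partial quartet acc=0xF60 -> emit F6; bytes_emitted=4

Answer: 8F A0 4B F6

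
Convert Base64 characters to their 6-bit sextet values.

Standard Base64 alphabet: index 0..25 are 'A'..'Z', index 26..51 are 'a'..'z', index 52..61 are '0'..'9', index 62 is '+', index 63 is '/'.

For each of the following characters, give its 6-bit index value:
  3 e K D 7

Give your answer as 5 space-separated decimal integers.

'3': 0..9 range, 52 + ord('3') − ord('0') = 55
'e': a..z range, 26 + ord('e') − ord('a') = 30
'K': A..Z range, ord('K') − ord('A') = 10
'D': A..Z range, ord('D') − ord('A') = 3
'7': 0..9 range, 52 + ord('7') − ord('0') = 59

Answer: 55 30 10 3 59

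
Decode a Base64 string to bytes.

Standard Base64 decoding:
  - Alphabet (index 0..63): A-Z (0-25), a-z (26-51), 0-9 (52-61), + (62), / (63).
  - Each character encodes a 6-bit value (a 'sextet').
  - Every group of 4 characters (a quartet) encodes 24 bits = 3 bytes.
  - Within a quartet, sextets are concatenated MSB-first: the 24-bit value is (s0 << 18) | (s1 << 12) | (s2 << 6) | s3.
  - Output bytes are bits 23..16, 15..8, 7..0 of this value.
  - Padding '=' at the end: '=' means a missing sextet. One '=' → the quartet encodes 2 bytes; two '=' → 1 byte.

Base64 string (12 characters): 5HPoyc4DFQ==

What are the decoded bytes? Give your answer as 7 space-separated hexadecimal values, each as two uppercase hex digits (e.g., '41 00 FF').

Answer: E4 73 E8 C9 CE 03 15

Derivation:
After char 0 ('5'=57): chars_in_quartet=1 acc=0x39 bytes_emitted=0
After char 1 ('H'=7): chars_in_quartet=2 acc=0xE47 bytes_emitted=0
After char 2 ('P'=15): chars_in_quartet=3 acc=0x391CF bytes_emitted=0
After char 3 ('o'=40): chars_in_quartet=4 acc=0xE473E8 -> emit E4 73 E8, reset; bytes_emitted=3
After char 4 ('y'=50): chars_in_quartet=1 acc=0x32 bytes_emitted=3
After char 5 ('c'=28): chars_in_quartet=2 acc=0xC9C bytes_emitted=3
After char 6 ('4'=56): chars_in_quartet=3 acc=0x32738 bytes_emitted=3
After char 7 ('D'=3): chars_in_quartet=4 acc=0xC9CE03 -> emit C9 CE 03, reset; bytes_emitted=6
After char 8 ('F'=5): chars_in_quartet=1 acc=0x5 bytes_emitted=6
After char 9 ('Q'=16): chars_in_quartet=2 acc=0x150 bytes_emitted=6
Padding '==': partial quartet acc=0x150 -> emit 15; bytes_emitted=7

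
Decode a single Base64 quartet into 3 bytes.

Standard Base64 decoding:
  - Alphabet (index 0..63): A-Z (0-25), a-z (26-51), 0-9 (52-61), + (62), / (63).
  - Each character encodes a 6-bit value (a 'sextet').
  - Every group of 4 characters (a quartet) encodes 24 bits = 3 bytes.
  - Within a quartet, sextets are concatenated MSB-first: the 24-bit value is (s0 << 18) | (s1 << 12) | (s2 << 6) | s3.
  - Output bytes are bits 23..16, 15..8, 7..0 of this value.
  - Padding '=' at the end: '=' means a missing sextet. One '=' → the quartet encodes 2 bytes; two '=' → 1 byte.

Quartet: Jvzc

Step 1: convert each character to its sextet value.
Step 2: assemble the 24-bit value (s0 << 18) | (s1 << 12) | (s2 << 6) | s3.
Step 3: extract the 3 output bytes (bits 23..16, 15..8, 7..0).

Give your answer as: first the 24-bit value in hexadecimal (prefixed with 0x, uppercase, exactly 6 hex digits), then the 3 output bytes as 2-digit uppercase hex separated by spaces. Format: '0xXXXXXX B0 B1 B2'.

Sextets: J=9, v=47, z=51, c=28
24-bit: (9<<18) | (47<<12) | (51<<6) | 28
      = 0x240000 | 0x02F000 | 0x000CC0 | 0x00001C
      = 0x26FCDC
Bytes: (v>>16)&0xFF=26, (v>>8)&0xFF=FC, v&0xFF=DC

Answer: 0x26FCDC 26 FC DC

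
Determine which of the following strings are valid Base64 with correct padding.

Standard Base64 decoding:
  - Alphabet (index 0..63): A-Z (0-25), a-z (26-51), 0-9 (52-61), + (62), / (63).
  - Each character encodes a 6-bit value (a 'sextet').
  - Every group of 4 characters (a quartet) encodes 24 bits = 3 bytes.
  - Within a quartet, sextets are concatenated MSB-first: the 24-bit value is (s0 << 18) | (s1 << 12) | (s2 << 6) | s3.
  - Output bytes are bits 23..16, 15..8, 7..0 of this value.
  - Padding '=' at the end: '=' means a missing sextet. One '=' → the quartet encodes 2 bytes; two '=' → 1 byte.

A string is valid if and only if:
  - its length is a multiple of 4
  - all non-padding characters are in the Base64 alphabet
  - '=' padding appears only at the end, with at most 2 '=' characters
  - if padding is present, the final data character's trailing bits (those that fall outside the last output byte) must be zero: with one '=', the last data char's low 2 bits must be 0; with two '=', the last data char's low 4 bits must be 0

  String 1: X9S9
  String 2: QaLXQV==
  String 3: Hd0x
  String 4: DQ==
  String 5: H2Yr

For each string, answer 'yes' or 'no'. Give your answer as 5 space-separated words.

String 1: 'X9S9' → valid
String 2: 'QaLXQV==' → invalid (bad trailing bits)
String 3: 'Hd0x' → valid
String 4: 'DQ==' → valid
String 5: 'H2Yr' → valid

Answer: yes no yes yes yes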